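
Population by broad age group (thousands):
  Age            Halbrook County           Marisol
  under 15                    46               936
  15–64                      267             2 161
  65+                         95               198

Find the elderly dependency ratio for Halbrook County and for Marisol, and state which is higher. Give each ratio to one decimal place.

Halbrook County: 35.6
Marisol: 9.2
Higher: Halbrook County

Halbrook County: 95 / 267 × 100 = 35.6
Marisol: 198 / 2 161 × 100 = 9.2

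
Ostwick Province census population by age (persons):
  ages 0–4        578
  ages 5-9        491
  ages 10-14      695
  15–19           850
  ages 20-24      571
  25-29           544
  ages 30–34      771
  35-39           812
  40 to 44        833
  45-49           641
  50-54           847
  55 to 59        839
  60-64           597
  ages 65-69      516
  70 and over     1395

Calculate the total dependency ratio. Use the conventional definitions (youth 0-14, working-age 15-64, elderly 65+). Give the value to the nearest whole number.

Total dependency ratio: 50

0–14: 578 + 491 + 695 = 1764
15–64: 850 + 571 + 544 + 771 + 812 + 833 + 641 + 847 + 839 + 597 = 7305
65+: 516 + 1395 = 1911
Total dependency ratio = (1764 + 1911) / 7305 × 100 = 3675 / 7305 × 100 = 50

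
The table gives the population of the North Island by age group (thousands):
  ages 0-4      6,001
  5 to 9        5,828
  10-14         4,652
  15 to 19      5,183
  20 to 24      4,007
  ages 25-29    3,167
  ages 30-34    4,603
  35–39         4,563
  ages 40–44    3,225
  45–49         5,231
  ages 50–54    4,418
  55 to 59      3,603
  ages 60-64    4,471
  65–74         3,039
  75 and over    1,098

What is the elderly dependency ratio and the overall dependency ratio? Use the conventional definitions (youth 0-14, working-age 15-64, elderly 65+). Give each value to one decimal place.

0–14: 6,001 + 5,828 + 4,652 = 16,481
15–64: 5,183 + 4,007 + 3,167 + 4,603 + 4,563 + 3,225 + 5,231 + 4,418 + 3,603 + 4,471 = 42,471
65+: 3,039 + 1,098 = 4,137
Old-age dependency ratio = 4,137 / 42,471 × 100 = 9.7
Total dependency ratio = (16,481 + 4,137) / 42,471 × 100 = 20,618 / 42,471 × 100 = 48.5

Old-age dependency ratio: 9.7
Total dependency ratio: 48.5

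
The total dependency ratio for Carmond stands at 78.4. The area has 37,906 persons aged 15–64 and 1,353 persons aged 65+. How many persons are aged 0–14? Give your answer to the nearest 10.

Aged 0–14: 28,370

Total dependency ratio = (youth + elderly) / working-age × 100
78.4 = (Y + 1,353) / 37,906 × 100
⇒ 28,370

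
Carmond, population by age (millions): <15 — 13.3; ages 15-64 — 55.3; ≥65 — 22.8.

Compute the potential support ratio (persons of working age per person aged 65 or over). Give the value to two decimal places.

Potential support ratio = 55.3 / 22.8 = 2.43

Potential support ratio: 2.43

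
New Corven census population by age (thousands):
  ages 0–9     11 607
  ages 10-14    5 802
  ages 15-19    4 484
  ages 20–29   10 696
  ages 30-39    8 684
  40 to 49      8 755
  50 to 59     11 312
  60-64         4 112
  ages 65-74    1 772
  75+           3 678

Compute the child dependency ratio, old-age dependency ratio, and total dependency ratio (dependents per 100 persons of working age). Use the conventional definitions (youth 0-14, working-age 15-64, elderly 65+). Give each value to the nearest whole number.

Youth dependency ratio: 36
Old-age dependency ratio: 11
Total dependency ratio: 48

0–14: 11 607 + 5 802 = 17 409
15–64: 4 484 + 10 696 + 8 684 + 8 755 + 11 312 + 4 112 = 48 043
65+: 1 772 + 3 678 = 5 450
Youth dependency ratio = 17 409 / 48 043 × 100 = 36
Old-age dependency ratio = 5 450 / 48 043 × 100 = 11
Total dependency ratio = (17 409 + 5 450) / 48 043 × 100 = 22 859 / 48 043 × 100 = 48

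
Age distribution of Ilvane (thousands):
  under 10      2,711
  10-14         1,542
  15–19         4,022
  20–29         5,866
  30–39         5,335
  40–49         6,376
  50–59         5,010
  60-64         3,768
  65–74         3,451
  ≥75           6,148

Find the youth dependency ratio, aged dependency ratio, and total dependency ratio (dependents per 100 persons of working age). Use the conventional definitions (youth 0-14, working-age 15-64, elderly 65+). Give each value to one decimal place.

0–14: 2,711 + 1,542 = 4,253
15–64: 4,022 + 5,866 + 5,335 + 6,376 + 5,010 + 3,768 = 30,377
65+: 3,451 + 6,148 = 9,599
Youth dependency ratio = 4,253 / 30,377 × 100 = 14.0
Old-age dependency ratio = 9,599 / 30,377 × 100 = 31.6
Total dependency ratio = (4,253 + 9,599) / 30,377 × 100 = 13,852 / 30,377 × 100 = 45.6

Youth dependency ratio: 14.0
Old-age dependency ratio: 31.6
Total dependency ratio: 45.6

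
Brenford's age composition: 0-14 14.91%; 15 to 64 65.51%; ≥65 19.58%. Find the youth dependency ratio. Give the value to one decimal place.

Youth dependency ratio: 22.8

Youth dependency ratio = 14.91 / 65.51 × 100 = 22.8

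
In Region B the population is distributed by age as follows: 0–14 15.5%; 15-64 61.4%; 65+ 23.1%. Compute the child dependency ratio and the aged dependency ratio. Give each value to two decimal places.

Youth dependency ratio: 25.24
Old-age dependency ratio: 37.62

Youth dependency ratio = 15.5 / 61.4 × 100 = 25.24
Old-age dependency ratio = 23.1 / 61.4 × 100 = 37.62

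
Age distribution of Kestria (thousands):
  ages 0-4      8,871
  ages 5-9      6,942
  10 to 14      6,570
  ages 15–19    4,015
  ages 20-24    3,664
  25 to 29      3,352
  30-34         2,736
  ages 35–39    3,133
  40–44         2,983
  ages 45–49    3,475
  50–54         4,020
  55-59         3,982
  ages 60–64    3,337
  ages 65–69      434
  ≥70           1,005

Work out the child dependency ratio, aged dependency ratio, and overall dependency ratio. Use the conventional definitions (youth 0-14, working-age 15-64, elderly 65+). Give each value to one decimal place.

Youth dependency ratio: 64.5
Old-age dependency ratio: 4.1
Total dependency ratio: 68.7

0–14: 8,871 + 6,942 + 6,570 = 22,383
15–64: 4,015 + 3,664 + 3,352 + 2,736 + 3,133 + 2,983 + 3,475 + 4,020 + 3,982 + 3,337 = 34,697
65+: 434 + 1,005 = 1,439
Youth dependency ratio = 22,383 / 34,697 × 100 = 64.5
Old-age dependency ratio = 1,439 / 34,697 × 100 = 4.1
Total dependency ratio = (22,383 + 1,439) / 34,697 × 100 = 23,822 / 34,697 × 100 = 68.7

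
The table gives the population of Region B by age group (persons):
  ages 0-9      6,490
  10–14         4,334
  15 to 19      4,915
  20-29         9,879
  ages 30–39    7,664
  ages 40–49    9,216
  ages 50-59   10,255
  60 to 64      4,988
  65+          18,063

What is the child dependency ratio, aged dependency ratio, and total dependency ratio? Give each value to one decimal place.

0–14: 6,490 + 4,334 = 10,824
15–64: 4,915 + 9,879 + 7,664 + 9,216 + 10,255 + 4,988 = 46,917
65+: 18,063
Youth dependency ratio = 10,824 / 46,917 × 100 = 23.1
Old-age dependency ratio = 18,063 / 46,917 × 100 = 38.5
Total dependency ratio = (10,824 + 18,063) / 46,917 × 100 = 28,887 / 46,917 × 100 = 61.6

Youth dependency ratio: 23.1
Old-age dependency ratio: 38.5
Total dependency ratio: 61.6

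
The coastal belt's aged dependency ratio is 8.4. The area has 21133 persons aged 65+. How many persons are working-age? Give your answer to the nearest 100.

Working-age: 251600

Old-age dependency ratio = elderly / working-age × 100
8.4 = 21133 / W × 100
⇒ 251600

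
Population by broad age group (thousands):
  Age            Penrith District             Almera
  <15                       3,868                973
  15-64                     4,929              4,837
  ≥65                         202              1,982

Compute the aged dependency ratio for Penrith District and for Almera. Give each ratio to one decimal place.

Penrith District: 202 / 4,929 × 100 = 4.1
Almera: 1,982 / 4,837 × 100 = 41.0

Penrith District: 4.1
Almera: 41.0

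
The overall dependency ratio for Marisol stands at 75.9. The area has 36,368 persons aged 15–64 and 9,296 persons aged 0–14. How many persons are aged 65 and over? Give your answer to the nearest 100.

Aged 65 and over: 18,300

Total dependency ratio = (youth + elderly) / working-age × 100
75.9 = (9,296 + E) / 36,368 × 100
⇒ 18,300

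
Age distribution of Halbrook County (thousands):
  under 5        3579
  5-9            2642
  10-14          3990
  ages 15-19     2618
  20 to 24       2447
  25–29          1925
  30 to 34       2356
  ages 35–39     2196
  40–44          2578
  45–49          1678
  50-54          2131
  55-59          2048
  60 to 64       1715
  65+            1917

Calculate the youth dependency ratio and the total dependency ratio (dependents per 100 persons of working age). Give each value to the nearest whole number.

0–14: 3579 + 2642 + 3990 = 10211
15–64: 2618 + 2447 + 1925 + 2356 + 2196 + 2578 + 1678 + 2131 + 2048 + 1715 = 21692
65+: 1917
Youth dependency ratio = 10211 / 21692 × 100 = 47
Total dependency ratio = (10211 + 1917) / 21692 × 100 = 12128 / 21692 × 100 = 56

Youth dependency ratio: 47
Total dependency ratio: 56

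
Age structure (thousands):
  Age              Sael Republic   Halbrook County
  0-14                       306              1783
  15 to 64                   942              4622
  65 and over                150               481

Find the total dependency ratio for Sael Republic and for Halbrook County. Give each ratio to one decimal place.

Sael Republic: 48.4
Halbrook County: 49.0

Sael Republic: (306 + 150) / 942 × 100 = 456 / 942 × 100 = 48.4
Halbrook County: (1783 + 481) / 4622 × 100 = 2264 / 4622 × 100 = 49.0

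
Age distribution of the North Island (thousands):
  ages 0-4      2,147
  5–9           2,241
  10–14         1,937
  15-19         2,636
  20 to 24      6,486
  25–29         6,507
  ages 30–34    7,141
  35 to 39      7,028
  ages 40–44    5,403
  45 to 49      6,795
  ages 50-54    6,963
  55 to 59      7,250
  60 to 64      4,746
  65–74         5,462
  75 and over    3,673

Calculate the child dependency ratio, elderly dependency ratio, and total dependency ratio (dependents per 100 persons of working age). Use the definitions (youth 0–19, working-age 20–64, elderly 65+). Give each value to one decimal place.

Youth dependency ratio: 15.4
Old-age dependency ratio: 15.7
Total dependency ratio: 31.0

0–19: 2,147 + 2,241 + 1,937 + 2,636 = 8,961
20–64: 6,486 + 6,507 + 7,141 + 7,028 + 5,403 + 6,795 + 6,963 + 7,250 + 4,746 = 58,319
65+: 5,462 + 3,673 = 9,135
Youth dependency ratio = 8,961 / 58,319 × 100 = 15.4
Old-age dependency ratio = 9,135 / 58,319 × 100 = 15.7
Total dependency ratio = (8,961 + 9,135) / 58,319 × 100 = 18,096 / 58,319 × 100 = 31.0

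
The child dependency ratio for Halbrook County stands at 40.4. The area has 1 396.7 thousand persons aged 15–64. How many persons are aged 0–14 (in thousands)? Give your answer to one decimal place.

Youth dependency ratio = youth / working-age × 100
40.4 = Y / 1 396.7 × 100
⇒ 564.3

Aged 0–14: 564.3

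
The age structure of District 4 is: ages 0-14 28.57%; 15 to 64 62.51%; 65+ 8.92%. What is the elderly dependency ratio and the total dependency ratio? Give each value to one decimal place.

Old-age dependency ratio: 14.3
Total dependency ratio: 60.0

Old-age dependency ratio = 8.92 / 62.51 × 100 = 14.3
Total dependency ratio = (28.57 + 8.92) / 62.51 × 100 = 37.49 / 62.51 × 100 = 60.0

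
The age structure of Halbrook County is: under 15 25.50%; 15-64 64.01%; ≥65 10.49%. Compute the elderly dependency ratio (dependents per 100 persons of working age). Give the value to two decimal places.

Old-age dependency ratio = 10.49 / 64.01 × 100 = 16.39

Old-age dependency ratio: 16.39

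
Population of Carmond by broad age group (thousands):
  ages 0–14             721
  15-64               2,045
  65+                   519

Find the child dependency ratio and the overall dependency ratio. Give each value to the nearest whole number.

Youth dependency ratio = 721 / 2,045 × 100 = 35
Total dependency ratio = (721 + 519) / 2,045 × 100 = 1,240 / 2,045 × 100 = 61

Youth dependency ratio: 35
Total dependency ratio: 61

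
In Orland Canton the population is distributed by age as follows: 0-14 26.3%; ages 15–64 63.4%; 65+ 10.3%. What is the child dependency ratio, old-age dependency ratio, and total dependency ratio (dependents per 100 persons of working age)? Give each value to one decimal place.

Youth dependency ratio = 26.3 / 63.4 × 100 = 41.5
Old-age dependency ratio = 10.3 / 63.4 × 100 = 16.2
Total dependency ratio = (26.3 + 10.3) / 63.4 × 100 = 36.6 / 63.4 × 100 = 57.7

Youth dependency ratio: 41.5
Old-age dependency ratio: 16.2
Total dependency ratio: 57.7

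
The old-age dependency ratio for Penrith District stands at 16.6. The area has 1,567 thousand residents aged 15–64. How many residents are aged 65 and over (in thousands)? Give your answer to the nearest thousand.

Old-age dependency ratio = elderly / working-age × 100
16.6 = E / 1,567 × 100
⇒ 260

Aged 65 and over: 260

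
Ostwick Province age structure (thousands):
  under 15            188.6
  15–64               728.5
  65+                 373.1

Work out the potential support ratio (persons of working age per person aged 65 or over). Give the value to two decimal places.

Potential support ratio = 728.5 / 373.1 = 1.95

Potential support ratio: 1.95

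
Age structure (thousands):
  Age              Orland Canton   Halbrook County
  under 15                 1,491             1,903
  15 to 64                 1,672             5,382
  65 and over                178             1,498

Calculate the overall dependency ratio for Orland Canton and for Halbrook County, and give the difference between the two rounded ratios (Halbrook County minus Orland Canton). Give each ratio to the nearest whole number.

Orland Canton: (1,491 + 178) / 1,672 × 100 = 1,669 / 1,672 × 100 = 100
Halbrook County: (1,903 + 1,498) / 5,382 × 100 = 3,401 / 5,382 × 100 = 63

Orland Canton: 100
Halbrook County: 63
Difference: -37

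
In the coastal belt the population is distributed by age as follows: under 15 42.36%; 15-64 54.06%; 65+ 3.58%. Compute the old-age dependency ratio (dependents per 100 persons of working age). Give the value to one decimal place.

Old-age dependency ratio: 6.6

Old-age dependency ratio = 3.58 / 54.06 × 100 = 6.6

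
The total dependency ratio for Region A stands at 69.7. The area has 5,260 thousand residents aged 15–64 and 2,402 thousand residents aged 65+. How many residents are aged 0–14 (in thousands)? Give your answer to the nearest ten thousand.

Aged 0–14: 1,260

Total dependency ratio = (youth + elderly) / working-age × 100
69.7 = (Y + 2,402) / 5,260 × 100
⇒ 1,260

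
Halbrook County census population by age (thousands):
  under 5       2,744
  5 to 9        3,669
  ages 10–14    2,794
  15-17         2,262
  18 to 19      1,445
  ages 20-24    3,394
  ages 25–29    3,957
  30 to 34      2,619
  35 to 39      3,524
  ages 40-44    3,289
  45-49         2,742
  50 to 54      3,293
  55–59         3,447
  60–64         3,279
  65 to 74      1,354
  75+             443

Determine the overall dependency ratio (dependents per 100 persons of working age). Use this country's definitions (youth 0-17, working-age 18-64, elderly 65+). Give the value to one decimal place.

0–17: 2,744 + 3,669 + 2,794 + 2,262 = 11,469
18–64: 1,445 + 3,394 + 3,957 + 2,619 + 3,524 + 3,289 + 2,742 + 3,293 + 3,447 + 3,279 = 30,989
65+: 1,354 + 443 = 1,797
Total dependency ratio = (11,469 + 1,797) / 30,989 × 100 = 13,266 / 30,989 × 100 = 42.8

Total dependency ratio: 42.8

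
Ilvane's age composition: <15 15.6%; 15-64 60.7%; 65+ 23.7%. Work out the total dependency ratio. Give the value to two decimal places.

Total dependency ratio = (15.6 + 23.7) / 60.7 × 100 = 39.3 / 60.7 × 100 = 64.74

Total dependency ratio: 64.74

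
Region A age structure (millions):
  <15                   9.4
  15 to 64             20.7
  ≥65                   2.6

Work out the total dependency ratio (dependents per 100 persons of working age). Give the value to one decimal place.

Total dependency ratio = (9.4 + 2.6) / 20.7 × 100 = 12.0 / 20.7 × 100 = 58.0

Total dependency ratio: 58.0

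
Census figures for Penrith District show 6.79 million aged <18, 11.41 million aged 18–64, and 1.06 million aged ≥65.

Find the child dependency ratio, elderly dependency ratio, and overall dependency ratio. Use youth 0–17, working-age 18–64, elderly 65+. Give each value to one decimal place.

Youth dependency ratio: 59.5
Old-age dependency ratio: 9.3
Total dependency ratio: 68.8

Youth dependency ratio = 6.79 / 11.41 × 100 = 59.5
Old-age dependency ratio = 1.06 / 11.41 × 100 = 9.3
Total dependency ratio = (6.79 + 1.06) / 11.41 × 100 = 7.85 / 11.41 × 100 = 68.8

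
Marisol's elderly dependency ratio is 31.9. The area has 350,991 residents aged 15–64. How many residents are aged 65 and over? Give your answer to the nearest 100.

Aged 65 and over: 112,000

Old-age dependency ratio = elderly / working-age × 100
31.9 = E / 350,991 × 100
⇒ 112,000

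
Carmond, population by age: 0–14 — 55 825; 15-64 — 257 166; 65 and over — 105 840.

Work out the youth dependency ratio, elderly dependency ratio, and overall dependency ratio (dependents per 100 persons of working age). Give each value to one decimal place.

Youth dependency ratio = 55 825 / 257 166 × 100 = 21.7
Old-age dependency ratio = 105 840 / 257 166 × 100 = 41.2
Total dependency ratio = (55 825 + 105 840) / 257 166 × 100 = 161 665 / 257 166 × 100 = 62.9

Youth dependency ratio: 21.7
Old-age dependency ratio: 41.2
Total dependency ratio: 62.9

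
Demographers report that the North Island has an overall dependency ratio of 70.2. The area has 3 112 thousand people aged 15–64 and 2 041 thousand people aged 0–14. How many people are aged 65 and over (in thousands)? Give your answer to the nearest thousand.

Aged 65 and over: 144

Total dependency ratio = (youth + elderly) / working-age × 100
70.2 = (2 041 + E) / 3 112 × 100
⇒ 144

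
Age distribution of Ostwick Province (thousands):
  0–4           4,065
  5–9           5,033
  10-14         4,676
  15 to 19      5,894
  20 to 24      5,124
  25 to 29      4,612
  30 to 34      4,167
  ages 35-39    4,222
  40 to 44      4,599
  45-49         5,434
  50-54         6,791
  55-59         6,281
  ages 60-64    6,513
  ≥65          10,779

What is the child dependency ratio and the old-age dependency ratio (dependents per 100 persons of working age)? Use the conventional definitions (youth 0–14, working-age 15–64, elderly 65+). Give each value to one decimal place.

Youth dependency ratio: 25.7
Old-age dependency ratio: 20.1

0–14: 4,065 + 5,033 + 4,676 = 13,774
15–64: 5,894 + 5,124 + 4,612 + 4,167 + 4,222 + 4,599 + 5,434 + 6,791 + 6,281 + 6,513 = 53,637
65+: 10,779
Youth dependency ratio = 13,774 / 53,637 × 100 = 25.7
Old-age dependency ratio = 10,779 / 53,637 × 100 = 20.1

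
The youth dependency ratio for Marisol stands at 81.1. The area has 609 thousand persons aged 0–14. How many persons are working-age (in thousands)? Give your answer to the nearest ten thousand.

Youth dependency ratio = youth / working-age × 100
81.1 = 609 / W × 100
⇒ 750

Working-age: 750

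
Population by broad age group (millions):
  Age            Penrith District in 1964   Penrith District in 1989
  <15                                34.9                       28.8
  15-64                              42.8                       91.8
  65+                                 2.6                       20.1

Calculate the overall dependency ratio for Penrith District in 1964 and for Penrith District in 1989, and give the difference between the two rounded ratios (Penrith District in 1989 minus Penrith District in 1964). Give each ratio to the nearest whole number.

Penrith District in 1964: (34.9 + 2.6) / 42.8 × 100 = 37.5 / 42.8 × 100 = 88
Penrith District in 1989: (28.8 + 20.1) / 91.8 × 100 = 48.9 / 91.8 × 100 = 53

Penrith District in 1964: 88
Penrith District in 1989: 53
Difference: -35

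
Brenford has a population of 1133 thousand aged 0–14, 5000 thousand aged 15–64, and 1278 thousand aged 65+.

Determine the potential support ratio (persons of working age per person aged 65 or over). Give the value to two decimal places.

Potential support ratio = 5000 / 1278 = 3.91

Potential support ratio: 3.91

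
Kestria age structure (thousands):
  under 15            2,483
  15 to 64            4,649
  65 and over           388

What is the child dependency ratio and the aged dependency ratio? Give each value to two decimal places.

Youth dependency ratio = 2,483 / 4,649 × 100 = 53.41
Old-age dependency ratio = 388 / 4,649 × 100 = 8.35

Youth dependency ratio: 53.41
Old-age dependency ratio: 8.35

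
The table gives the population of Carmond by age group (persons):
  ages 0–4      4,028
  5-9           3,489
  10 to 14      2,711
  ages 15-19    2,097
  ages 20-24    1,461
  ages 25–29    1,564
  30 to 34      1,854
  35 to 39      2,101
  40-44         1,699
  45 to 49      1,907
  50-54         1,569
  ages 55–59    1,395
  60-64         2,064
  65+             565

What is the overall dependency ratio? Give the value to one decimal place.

0–14: 4,028 + 3,489 + 2,711 = 10,228
15–64: 2,097 + 1,461 + 1,564 + 1,854 + 2,101 + 1,699 + 1,907 + 1,569 + 1,395 + 2,064 = 17,711
65+: 565
Total dependency ratio = (10,228 + 565) / 17,711 × 100 = 10,793 / 17,711 × 100 = 60.9

Total dependency ratio: 60.9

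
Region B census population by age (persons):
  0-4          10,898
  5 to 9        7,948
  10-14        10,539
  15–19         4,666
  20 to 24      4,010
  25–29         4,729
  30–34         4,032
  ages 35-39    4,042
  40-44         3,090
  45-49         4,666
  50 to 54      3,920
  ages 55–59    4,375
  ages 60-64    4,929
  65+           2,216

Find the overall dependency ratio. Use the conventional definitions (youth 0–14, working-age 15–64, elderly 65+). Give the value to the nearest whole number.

Total dependency ratio: 74

0–14: 10,898 + 7,948 + 10,539 = 29,385
15–64: 4,666 + 4,010 + 4,729 + 4,032 + 4,042 + 3,090 + 4,666 + 3,920 + 4,375 + 4,929 = 42,459
65+: 2,216
Total dependency ratio = (29,385 + 2,216) / 42,459 × 100 = 31,601 / 42,459 × 100 = 74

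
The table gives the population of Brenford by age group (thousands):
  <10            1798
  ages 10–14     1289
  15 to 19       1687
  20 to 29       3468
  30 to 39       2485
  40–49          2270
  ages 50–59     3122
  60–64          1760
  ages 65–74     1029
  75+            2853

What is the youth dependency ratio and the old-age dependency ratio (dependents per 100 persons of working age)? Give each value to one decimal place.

0–14: 1798 + 1289 = 3087
15–64: 1687 + 3468 + 2485 + 2270 + 3122 + 1760 = 14792
65+: 1029 + 2853 = 3882
Youth dependency ratio = 3087 / 14792 × 100 = 20.9
Old-age dependency ratio = 3882 / 14792 × 100 = 26.2

Youth dependency ratio: 20.9
Old-age dependency ratio: 26.2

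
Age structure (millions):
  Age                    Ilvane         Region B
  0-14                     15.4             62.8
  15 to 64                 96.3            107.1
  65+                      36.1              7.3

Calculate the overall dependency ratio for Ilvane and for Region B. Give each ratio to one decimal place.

Ilvane: 53.5
Region B: 65.5

Ilvane: (15.4 + 36.1) / 96.3 × 100 = 51.5 / 96.3 × 100 = 53.5
Region B: (62.8 + 7.3) / 107.1 × 100 = 70.1 / 107.1 × 100 = 65.5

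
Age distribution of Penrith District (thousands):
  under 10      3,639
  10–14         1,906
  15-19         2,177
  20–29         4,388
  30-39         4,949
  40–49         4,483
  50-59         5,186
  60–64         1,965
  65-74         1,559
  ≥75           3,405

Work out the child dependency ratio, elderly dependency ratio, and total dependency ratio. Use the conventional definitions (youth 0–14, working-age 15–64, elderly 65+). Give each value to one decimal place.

Youth dependency ratio: 24.0
Old-age dependency ratio: 21.4
Total dependency ratio: 45.4

0–14: 3,639 + 1,906 = 5,545
15–64: 2,177 + 4,388 + 4,949 + 4,483 + 5,186 + 1,965 = 23,148
65+: 1,559 + 3,405 = 4,964
Youth dependency ratio = 5,545 / 23,148 × 100 = 24.0
Old-age dependency ratio = 4,964 / 23,148 × 100 = 21.4
Total dependency ratio = (5,545 + 4,964) / 23,148 × 100 = 10,509 / 23,148 × 100 = 45.4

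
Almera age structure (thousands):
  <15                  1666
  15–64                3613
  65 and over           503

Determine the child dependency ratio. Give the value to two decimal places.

Youth dependency ratio: 46.11

Youth dependency ratio = 1666 / 3613 × 100 = 46.11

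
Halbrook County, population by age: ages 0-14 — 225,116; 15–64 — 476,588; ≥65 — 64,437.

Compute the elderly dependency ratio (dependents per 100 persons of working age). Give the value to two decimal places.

Old-age dependency ratio = 64,437 / 476,588 × 100 = 13.52

Old-age dependency ratio: 13.52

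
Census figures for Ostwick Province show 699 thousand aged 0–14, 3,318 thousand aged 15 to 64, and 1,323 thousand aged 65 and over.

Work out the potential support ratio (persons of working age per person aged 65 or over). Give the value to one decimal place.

Potential support ratio: 2.5

Potential support ratio = 3,318 / 1,323 = 2.5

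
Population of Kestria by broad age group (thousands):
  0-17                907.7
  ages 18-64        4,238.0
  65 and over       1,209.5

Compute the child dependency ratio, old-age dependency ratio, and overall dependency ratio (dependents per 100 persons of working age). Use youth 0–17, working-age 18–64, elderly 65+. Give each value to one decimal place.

Youth dependency ratio = 907.7 / 4,238.0 × 100 = 21.4
Old-age dependency ratio = 1,209.5 / 4,238.0 × 100 = 28.5
Total dependency ratio = (907.7 + 1,209.5) / 4,238.0 × 100 = 2,117.2 / 4,238.0 × 100 = 50.0

Youth dependency ratio: 21.4
Old-age dependency ratio: 28.5
Total dependency ratio: 50.0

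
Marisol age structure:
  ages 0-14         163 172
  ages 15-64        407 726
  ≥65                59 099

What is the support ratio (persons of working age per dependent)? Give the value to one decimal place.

Support ratio = 407 726 / (163 172 + 59 099) = 407 726 / 222 271 = 1.8

Support ratio: 1.8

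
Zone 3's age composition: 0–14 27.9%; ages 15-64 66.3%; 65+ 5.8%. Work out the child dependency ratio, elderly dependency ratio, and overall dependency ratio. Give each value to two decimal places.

Youth dependency ratio: 42.08
Old-age dependency ratio: 8.75
Total dependency ratio: 50.83

Youth dependency ratio = 27.9 / 66.3 × 100 = 42.08
Old-age dependency ratio = 5.8 / 66.3 × 100 = 8.75
Total dependency ratio = (27.9 + 5.8) / 66.3 × 100 = 33.7 / 66.3 × 100 = 50.83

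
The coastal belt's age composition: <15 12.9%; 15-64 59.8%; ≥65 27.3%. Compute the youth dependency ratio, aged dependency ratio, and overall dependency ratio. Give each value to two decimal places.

Youth dependency ratio: 21.57
Old-age dependency ratio: 45.65
Total dependency ratio: 67.22

Youth dependency ratio = 12.9 / 59.8 × 100 = 21.57
Old-age dependency ratio = 27.3 / 59.8 × 100 = 45.65
Total dependency ratio = (12.9 + 27.3) / 59.8 × 100 = 40.2 / 59.8 × 100 = 67.22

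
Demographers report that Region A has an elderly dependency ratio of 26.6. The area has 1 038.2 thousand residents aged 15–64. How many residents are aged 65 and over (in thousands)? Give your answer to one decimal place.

Aged 65 and over: 276.2

Old-age dependency ratio = elderly / working-age × 100
26.6 = E / 1 038.2 × 100
⇒ 276.2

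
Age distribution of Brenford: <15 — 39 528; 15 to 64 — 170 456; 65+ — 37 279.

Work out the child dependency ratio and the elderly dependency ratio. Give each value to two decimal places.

Youth dependency ratio: 23.19
Old-age dependency ratio: 21.87

Youth dependency ratio = 39 528 / 170 456 × 100 = 23.19
Old-age dependency ratio = 37 279 / 170 456 × 100 = 21.87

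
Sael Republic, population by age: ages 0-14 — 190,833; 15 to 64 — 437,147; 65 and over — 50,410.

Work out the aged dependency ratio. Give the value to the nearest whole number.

Old-age dependency ratio: 12

Old-age dependency ratio = 50,410 / 437,147 × 100 = 12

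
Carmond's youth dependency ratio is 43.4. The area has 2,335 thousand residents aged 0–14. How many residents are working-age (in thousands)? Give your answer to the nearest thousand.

Working-age: 5,380

Youth dependency ratio = youth / working-age × 100
43.4 = 2,335 / W × 100
⇒ 5,380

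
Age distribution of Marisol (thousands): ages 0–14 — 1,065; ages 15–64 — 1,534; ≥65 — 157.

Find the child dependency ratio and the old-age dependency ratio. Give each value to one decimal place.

Youth dependency ratio = 1,065 / 1,534 × 100 = 69.4
Old-age dependency ratio = 157 / 1,534 × 100 = 10.2

Youth dependency ratio: 69.4
Old-age dependency ratio: 10.2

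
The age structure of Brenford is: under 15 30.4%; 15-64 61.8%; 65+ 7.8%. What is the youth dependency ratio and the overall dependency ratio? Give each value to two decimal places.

Youth dependency ratio: 49.19
Total dependency ratio: 61.81

Youth dependency ratio = 30.4 / 61.8 × 100 = 49.19
Total dependency ratio = (30.4 + 7.8) / 61.8 × 100 = 38.2 / 61.8 × 100 = 61.81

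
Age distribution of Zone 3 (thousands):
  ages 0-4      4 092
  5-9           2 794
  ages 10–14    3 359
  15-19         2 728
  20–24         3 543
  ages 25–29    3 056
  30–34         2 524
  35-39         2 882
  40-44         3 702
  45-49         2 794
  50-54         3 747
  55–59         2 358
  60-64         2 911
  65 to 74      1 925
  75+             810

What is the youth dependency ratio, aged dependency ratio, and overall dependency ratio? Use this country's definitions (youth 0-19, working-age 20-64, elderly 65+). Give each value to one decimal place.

Youth dependency ratio: 47.1
Old-age dependency ratio: 9.9
Total dependency ratio: 57.1

0–19: 4 092 + 2 794 + 3 359 + 2 728 = 12 973
20–64: 3 543 + 3 056 + 2 524 + 2 882 + 3 702 + 2 794 + 3 747 + 2 358 + 2 911 = 27 517
65+: 1 925 + 810 = 2 735
Youth dependency ratio = 12 973 / 27 517 × 100 = 47.1
Old-age dependency ratio = 2 735 / 27 517 × 100 = 9.9
Total dependency ratio = (12 973 + 2 735) / 27 517 × 100 = 15 708 / 27 517 × 100 = 57.1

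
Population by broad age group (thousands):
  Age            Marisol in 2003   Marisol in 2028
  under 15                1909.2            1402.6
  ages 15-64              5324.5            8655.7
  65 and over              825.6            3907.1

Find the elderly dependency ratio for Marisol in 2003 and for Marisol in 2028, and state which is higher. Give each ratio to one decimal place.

Marisol in 2003: 825.6 / 5324.5 × 100 = 15.5
Marisol in 2028: 3907.1 / 8655.7 × 100 = 45.1

Marisol in 2003: 15.5
Marisol in 2028: 45.1
Higher: Marisol in 2028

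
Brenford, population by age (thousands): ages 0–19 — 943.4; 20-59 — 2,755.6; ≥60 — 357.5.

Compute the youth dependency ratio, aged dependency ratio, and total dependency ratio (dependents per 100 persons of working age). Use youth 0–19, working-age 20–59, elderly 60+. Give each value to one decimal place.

Youth dependency ratio = 943.4 / 2,755.6 × 100 = 34.2
Old-age dependency ratio = 357.5 / 2,755.6 × 100 = 13.0
Total dependency ratio = (943.4 + 357.5) / 2,755.6 × 100 = 1,300.9 / 2,755.6 × 100 = 47.2

Youth dependency ratio: 34.2
Old-age dependency ratio: 13.0
Total dependency ratio: 47.2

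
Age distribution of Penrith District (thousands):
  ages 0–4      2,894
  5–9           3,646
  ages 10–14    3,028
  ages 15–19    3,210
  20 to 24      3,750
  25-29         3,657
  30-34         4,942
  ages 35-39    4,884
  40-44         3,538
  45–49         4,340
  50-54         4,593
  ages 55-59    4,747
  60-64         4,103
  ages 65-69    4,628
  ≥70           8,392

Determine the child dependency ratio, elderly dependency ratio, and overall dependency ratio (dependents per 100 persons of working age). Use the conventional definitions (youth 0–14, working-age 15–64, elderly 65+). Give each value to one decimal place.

Youth dependency ratio: 22.9
Old-age dependency ratio: 31.2
Total dependency ratio: 54.1

0–14: 2,894 + 3,646 + 3,028 = 9,568
15–64: 3,210 + 3,750 + 3,657 + 4,942 + 4,884 + 3,538 + 4,340 + 4,593 + 4,747 + 4,103 = 41,764
65+: 4,628 + 8,392 = 13,020
Youth dependency ratio = 9,568 / 41,764 × 100 = 22.9
Old-age dependency ratio = 13,020 / 41,764 × 100 = 31.2
Total dependency ratio = (9,568 + 13,020) / 41,764 × 100 = 22,588 / 41,764 × 100 = 54.1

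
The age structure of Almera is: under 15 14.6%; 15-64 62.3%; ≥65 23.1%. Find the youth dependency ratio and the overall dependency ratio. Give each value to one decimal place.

Youth dependency ratio: 23.4
Total dependency ratio: 60.5

Youth dependency ratio = 14.6 / 62.3 × 100 = 23.4
Total dependency ratio = (14.6 + 23.1) / 62.3 × 100 = 37.7 / 62.3 × 100 = 60.5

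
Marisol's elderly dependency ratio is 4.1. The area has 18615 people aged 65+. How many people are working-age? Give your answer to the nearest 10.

Working-age: 454020

Old-age dependency ratio = elderly / working-age × 100
4.1 = 18615 / W × 100
⇒ 454020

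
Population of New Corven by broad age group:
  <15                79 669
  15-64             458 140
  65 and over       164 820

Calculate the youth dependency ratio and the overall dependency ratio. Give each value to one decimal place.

Youth dependency ratio: 17.4
Total dependency ratio: 53.4

Youth dependency ratio = 79 669 / 458 140 × 100 = 17.4
Total dependency ratio = (79 669 + 164 820) / 458 140 × 100 = 244 489 / 458 140 × 100 = 53.4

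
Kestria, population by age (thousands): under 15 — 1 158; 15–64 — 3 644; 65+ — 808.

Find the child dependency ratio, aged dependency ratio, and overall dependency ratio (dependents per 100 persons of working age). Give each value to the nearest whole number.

Youth dependency ratio = 1 158 / 3 644 × 100 = 32
Old-age dependency ratio = 808 / 3 644 × 100 = 22
Total dependency ratio = (1 158 + 808) / 3 644 × 100 = 1 966 / 3 644 × 100 = 54

Youth dependency ratio: 32
Old-age dependency ratio: 22
Total dependency ratio: 54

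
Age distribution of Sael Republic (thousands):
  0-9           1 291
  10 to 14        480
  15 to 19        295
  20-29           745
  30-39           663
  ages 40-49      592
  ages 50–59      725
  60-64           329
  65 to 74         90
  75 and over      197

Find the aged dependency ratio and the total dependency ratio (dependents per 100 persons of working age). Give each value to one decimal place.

Old-age dependency ratio: 8.6
Total dependency ratio: 61.5

0–14: 1 291 + 480 = 1 771
15–64: 295 + 745 + 663 + 592 + 725 + 329 = 3 349
65+: 90 + 197 = 287
Old-age dependency ratio = 287 / 3 349 × 100 = 8.6
Total dependency ratio = (1 771 + 287) / 3 349 × 100 = 2 058 / 3 349 × 100 = 61.5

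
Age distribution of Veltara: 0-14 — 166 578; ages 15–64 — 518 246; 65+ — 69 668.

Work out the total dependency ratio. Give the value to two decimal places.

Total dependency ratio: 45.59

Total dependency ratio = (166 578 + 69 668) / 518 246 × 100 = 236 246 / 518 246 × 100 = 45.59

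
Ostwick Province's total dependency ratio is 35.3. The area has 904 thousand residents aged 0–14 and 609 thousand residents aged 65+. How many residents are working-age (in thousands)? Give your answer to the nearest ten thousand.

Working-age: 4,290

Total dependency ratio = (youth + elderly) / working-age × 100
35.3 = (904 + 609) / W × 100
⇒ 4,290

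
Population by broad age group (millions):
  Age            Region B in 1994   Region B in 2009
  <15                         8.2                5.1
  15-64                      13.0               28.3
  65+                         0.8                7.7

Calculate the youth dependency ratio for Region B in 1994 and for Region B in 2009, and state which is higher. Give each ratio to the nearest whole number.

Region B in 1994: 8.2 / 13.0 × 100 = 63
Region B in 2009: 5.1 / 28.3 × 100 = 18

Region B in 1994: 63
Region B in 2009: 18
Higher: Region B in 1994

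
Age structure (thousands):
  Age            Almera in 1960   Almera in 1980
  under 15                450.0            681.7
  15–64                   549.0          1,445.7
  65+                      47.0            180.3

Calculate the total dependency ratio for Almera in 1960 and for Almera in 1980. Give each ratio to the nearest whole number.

Almera in 1960: (450.0 + 47.0) / 549.0 × 100 = 497.0 / 549.0 × 100 = 91
Almera in 1980: (681.7 + 180.3) / 1,445.7 × 100 = 862.0 / 1,445.7 × 100 = 60

Almera in 1960: 91
Almera in 1980: 60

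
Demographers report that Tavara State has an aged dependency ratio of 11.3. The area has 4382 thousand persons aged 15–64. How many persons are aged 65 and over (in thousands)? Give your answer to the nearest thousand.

Aged 65 and over: 495

Old-age dependency ratio = elderly / working-age × 100
11.3 = E / 4382 × 100
⇒ 495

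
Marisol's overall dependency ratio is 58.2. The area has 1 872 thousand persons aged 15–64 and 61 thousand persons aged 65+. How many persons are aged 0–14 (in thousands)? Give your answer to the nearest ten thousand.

Total dependency ratio = (youth + elderly) / working-age × 100
58.2 = (Y + 61) / 1 872 × 100
⇒ 1 030

Aged 0–14: 1 030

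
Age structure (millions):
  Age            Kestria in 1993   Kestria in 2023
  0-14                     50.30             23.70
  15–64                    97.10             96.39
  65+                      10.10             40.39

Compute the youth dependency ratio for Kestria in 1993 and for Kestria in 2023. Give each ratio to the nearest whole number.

Kestria in 1993: 52
Kestria in 2023: 25

Kestria in 1993: 50.30 / 97.10 × 100 = 52
Kestria in 2023: 23.70 / 96.39 × 100 = 25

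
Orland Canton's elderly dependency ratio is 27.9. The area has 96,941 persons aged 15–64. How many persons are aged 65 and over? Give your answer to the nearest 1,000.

Old-age dependency ratio = elderly / working-age × 100
27.9 = E / 96,941 × 100
⇒ 27,000

Aged 65 and over: 27,000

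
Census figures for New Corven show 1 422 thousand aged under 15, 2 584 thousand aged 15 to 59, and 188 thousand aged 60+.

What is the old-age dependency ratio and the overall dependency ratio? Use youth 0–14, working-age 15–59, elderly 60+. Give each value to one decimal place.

Old-age dependency ratio = 188 / 2 584 × 100 = 7.3
Total dependency ratio = (1 422 + 188) / 2 584 × 100 = 1 610 / 2 584 × 100 = 62.3

Old-age dependency ratio: 7.3
Total dependency ratio: 62.3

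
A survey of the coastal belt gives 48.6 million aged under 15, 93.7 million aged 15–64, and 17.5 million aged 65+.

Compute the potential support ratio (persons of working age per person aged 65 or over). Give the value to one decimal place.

Potential support ratio = 93.7 / 17.5 = 5.4

Potential support ratio: 5.4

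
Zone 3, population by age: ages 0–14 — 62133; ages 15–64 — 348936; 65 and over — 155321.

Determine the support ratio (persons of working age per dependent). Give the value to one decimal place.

Support ratio = 348936 / (62133 + 155321) = 348936 / 217454 = 1.6

Support ratio: 1.6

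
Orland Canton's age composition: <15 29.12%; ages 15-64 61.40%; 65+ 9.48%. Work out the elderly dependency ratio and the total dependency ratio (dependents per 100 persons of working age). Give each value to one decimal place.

Old-age dependency ratio: 15.4
Total dependency ratio: 62.9

Old-age dependency ratio = 9.48 / 61.40 × 100 = 15.4
Total dependency ratio = (29.12 + 9.48) / 61.40 × 100 = 38.60 / 61.40 × 100 = 62.9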